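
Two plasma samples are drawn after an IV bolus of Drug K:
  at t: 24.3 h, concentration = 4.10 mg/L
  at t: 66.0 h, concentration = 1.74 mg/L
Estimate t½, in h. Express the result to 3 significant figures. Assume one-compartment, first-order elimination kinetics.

k = ln(C₁/C₂) / (t₂ − t₁) = ln(4.10/1.74) / (66.0 − 24.3)
  = 0.8571 / 41.70 = 0.02055 h⁻¹
t½ = ln2 / k = 0.693147 / 0.02055 = 33.73 h

33.7 h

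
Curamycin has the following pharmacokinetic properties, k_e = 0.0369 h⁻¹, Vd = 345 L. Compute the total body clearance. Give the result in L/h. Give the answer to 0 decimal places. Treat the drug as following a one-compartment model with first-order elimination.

13 L/h

CL = k × Vd = 0.0369 × 345 = 12.73 L/h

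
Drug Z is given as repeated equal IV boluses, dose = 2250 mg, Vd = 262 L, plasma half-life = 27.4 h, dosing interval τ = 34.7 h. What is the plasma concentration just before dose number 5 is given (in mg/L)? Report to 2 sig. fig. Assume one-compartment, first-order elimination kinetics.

5.9 mg/L

C₀ per dose = Dose / Vd = 2250 / 262 = 8.588 mg/L
k = ln2 / t½ = 0.693147 / 27.4 = 0.02530 h⁻¹
Fraction remaining after one interval: r = e^(−kτ) = e^(−0.02530 × 34.7) = 0.4157
Before dose 5, 4 doses have been given (aged 1τ, 2τ, 3τ, 4τ).
C_trough = C₀ × (r + r² + … + r^4) = C₀ × r(1−r^4)/(1−r)
        = 8.588 × 0.4157 × (1 − 0.02986) / (1 − 0.4157) = 5.927 mg/L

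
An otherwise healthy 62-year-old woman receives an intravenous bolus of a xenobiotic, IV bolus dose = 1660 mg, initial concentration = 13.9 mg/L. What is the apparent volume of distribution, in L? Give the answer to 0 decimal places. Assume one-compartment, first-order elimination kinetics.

Vd = Dose / C₀ = 1660 / 13.9 = 119.4 L

119 L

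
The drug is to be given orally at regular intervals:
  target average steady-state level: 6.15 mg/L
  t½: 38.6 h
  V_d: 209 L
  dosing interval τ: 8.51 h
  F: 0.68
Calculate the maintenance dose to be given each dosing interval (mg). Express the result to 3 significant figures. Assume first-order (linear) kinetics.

289 mg

k = ln2 / t½ = 0.693147 / 38.6 = 0.01796 h⁻¹
CL = k × Vd = 0.01796 × 209 = 3.754 L/h
At steady state, F × (Dose/τ) = Css × CL.
Dose = Css × CL × τ / F = 6.15 × 3.754 × 8.51 / 0.68 = 288.9 mg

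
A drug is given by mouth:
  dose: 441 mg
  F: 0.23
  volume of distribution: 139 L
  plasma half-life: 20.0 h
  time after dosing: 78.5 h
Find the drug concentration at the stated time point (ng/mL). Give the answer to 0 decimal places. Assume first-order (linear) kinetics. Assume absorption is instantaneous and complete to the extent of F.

Amount reaching circulation = F × Dose = 0.23 × 441.0 = 101.4 mg
C₀ = F·Dose / Vd = 101.4 / 139 = 0.7295 mg/L
k = ln2 / t½ = 0.693147 / 20.0 = 0.03466 h⁻¹
C = C₀ · e^(−k·t) = 0.7295 × e^(−0.03466 × 78.5)
  = 0.7295 × 0.06582 = 0.04802 mg/L
Convert: 0.04802 mg/L × 1000 = 48.02 ng/mL

48 ng/mL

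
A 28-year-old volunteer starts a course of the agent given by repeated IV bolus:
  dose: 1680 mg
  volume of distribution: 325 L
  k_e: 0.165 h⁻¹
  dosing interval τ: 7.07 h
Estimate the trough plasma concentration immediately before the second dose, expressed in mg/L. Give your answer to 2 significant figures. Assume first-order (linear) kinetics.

1.6 mg/L

C₀ per dose = Dose / Vd = 1680 / 325 = 5.169 mg/L
Fraction remaining after one interval: r = e^(−kτ) = e^(−0.1650 × 7.07) = 0.3114
Before dose 2, 1 dose has been given (aged 1τ).
C_trough = C₀ × r = 5.169 × 0.3114 = 1.610 mg/L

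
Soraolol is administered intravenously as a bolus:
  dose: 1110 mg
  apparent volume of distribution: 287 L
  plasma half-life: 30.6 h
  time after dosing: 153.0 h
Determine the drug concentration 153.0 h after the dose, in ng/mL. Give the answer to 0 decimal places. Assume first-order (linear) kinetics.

C₀ = Dose / Vd = 1110 / 287 = 3.868 mg/L
k = ln2 / t½ = 0.693147 / 30.6 = 0.02265 h⁻¹
t / t½ = 153.0 / 30.6 = 5 half-lives
C = C₀ × (1/2)^5 = 3.868 × 0.03125 = 0.1209 mg/L
Convert: 0.1209 mg/L × 1000 = 120.9 ng/mL

121 ng/mL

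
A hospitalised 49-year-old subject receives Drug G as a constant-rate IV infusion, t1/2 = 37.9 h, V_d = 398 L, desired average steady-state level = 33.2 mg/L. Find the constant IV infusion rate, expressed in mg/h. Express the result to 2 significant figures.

240 mg/h

k = ln2 / t½ = 0.693147 / 37.9 = 0.01829 h⁻¹
CL = k × Vd = 0.01829 × 398 = 7.279 L/h
At steady state, infusion rate R₀ = Css × CL = 33.2 × 7.279 = 241.7 mg/h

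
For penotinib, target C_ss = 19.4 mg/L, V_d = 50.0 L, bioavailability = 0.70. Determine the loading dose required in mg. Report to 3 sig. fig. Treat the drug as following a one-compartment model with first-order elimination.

LD = Css × Vd / F = 19.4 × 50.0 / 0.70 = 1386 mg

1390 mg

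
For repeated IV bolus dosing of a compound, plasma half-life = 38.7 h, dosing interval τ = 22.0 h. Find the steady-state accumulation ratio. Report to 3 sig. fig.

3.07

k = ln2 / t½ = 0.693147 / 38.7 = 0.01791 h⁻¹
e^(−kτ) = e^(−0.01791 × 22.0) = 0.6743
Accumulation ratio R = 1 / (1 − e^(−kτ)) = 1 / (1 − 0.6743) = 3.070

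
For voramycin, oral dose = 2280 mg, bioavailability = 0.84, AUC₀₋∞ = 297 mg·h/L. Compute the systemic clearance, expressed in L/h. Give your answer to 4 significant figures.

6.448 L/h

CL = F·Dose / AUC = 0.84 × 2280 / 297 = 6.448 L/h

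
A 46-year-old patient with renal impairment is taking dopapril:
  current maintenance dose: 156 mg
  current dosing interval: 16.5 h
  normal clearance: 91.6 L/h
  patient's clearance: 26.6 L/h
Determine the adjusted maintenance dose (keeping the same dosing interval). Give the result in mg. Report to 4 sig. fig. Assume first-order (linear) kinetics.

To keep the same average steady-state level, dosing rate must scale with clearance.
CL ratio = 26.6 / 91.6 = 0.2904
New dose (same interval) = 156 × 0.2904 = 45.30 mg

45.30 mg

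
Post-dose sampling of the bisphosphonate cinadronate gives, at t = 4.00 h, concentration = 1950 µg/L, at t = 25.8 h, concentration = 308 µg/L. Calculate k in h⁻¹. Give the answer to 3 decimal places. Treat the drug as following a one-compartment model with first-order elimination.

0.085 h⁻¹

k = ln(C₁/C₂) / (t₂ − t₁) = ln(1950/308) / (25.8 − 4.00)
  = 1.845 / 21.80 = 0.08463 h⁻¹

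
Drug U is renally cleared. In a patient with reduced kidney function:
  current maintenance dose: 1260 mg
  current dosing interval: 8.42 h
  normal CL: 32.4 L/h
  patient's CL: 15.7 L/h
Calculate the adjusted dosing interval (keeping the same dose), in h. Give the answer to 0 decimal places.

17 h

To keep the same average steady-state level, dosing rate must scale with clearance.
CL ratio = 15.7 / 32.4 = 0.4846
New interval (same dose) = 8.42 / 0.4846 = 17.38 h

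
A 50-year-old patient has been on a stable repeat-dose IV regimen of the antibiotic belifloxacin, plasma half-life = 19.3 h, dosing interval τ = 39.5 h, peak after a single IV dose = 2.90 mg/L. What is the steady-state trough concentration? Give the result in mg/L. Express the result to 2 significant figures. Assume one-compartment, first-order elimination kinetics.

0.93 mg/L

k = ln2 / t½ = 0.693147 / 19.3 = 0.03591 h⁻¹
e^(−kτ) = e^(−0.03591 × 39.5) = 0.2421
Accumulation ratio R = 1 / (1 − e^(−kτ)) = 1 / (1 − 0.2421) = 1.319
Steady-state trough = C₀ × R × e^(−kτ) = 2.90 × 1.319 × 0.2421 = 0.9261 mg/L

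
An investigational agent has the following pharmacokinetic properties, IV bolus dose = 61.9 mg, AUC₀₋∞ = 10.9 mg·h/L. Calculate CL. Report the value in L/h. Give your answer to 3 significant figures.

CL = Dose / AUC = 61.9 / 10.9 = 5.679 L/h

5.68 L/h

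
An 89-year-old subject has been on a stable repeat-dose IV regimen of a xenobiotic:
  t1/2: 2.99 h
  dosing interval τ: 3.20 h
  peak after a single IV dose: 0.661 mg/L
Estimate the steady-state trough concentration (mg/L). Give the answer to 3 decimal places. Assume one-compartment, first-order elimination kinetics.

0.601 mg/L

k = ln2 / t½ = 0.693147 / 2.99 = 0.2318 h⁻¹
e^(−kτ) = e^(−0.2318 × 3.20) = 0.4763
Accumulation ratio R = 1 / (1 − e^(−kτ)) = 1 / (1 − 0.4763) = 1.909
Steady-state trough = C₀ × R × e^(−kτ) = 0.661 × 1.909 × 0.4763 = 0.6010 mg/L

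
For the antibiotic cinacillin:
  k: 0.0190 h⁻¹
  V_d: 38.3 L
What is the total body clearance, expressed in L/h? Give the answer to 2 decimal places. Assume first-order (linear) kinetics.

CL = k × Vd = 0.0190 × 38.3 = 0.7277 L/h

0.73 L/h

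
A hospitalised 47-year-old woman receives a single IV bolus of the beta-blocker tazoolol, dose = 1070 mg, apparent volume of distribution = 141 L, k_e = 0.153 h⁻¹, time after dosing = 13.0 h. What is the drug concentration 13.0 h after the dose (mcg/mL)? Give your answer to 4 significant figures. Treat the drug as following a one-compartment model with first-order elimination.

1.038 mcg/mL

C₀ = Dose / Vd = 1070 / 141 = 7.589 mg/L
C = C₀ · e^(−k·t) = 7.589 × e^(−0.1530 × 13.0)
  = 7.589 × 0.1368 = 1.038 mg/L
(1.038 mg/L = 1.038 mcg/mL)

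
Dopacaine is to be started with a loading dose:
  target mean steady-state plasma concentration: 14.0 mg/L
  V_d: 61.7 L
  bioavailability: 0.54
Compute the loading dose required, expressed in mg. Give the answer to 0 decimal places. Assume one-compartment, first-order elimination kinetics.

1600 mg

LD = Css × Vd / F = 14.0 × 61.7 / 0.54 = 1600 mg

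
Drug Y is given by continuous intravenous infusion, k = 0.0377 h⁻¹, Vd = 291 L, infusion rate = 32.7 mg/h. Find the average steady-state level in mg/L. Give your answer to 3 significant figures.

2.98 mg/L

CL = k × Vd = 0.03770 × 291 = 10.97 L/h
At steady state Css = R₀ / CL = 32.7 / 10.97 = 2.981 mg/L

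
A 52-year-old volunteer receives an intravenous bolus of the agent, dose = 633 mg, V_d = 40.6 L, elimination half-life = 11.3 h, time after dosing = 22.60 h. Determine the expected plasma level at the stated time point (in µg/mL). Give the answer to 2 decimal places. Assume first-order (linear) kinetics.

C₀ = Dose / Vd = 633.0 / 40.6 = 15.59 mg/L
k = ln2 / t½ = 0.693147 / 11.3 = 0.06134 h⁻¹
t / t½ = 22.60 / 11.3 = 2 half-lives
C = C₀ × (1/2)^2 = 15.59 × 0.2500 = 3.898 mg/L
(3.898 mg/L = 3.898 µg/mL)

3.90 µg/mL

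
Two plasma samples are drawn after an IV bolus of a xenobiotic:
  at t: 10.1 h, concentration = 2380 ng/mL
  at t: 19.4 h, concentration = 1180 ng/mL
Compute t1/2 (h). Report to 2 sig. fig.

9.2 h

k = ln(C₁/C₂) / (t₂ − t₁) = ln(2380/1180) / (19.4 − 10.1)
  = 0.7016 / 9.300 = 0.07544 h⁻¹
t½ = ln2 / k = 0.693147 / 0.07544 = 9.188 h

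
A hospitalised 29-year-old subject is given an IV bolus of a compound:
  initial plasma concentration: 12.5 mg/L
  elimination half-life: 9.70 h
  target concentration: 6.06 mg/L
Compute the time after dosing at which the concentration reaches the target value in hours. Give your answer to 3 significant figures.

10.1 h

k = ln2 / t½ = 0.693147 / 9.70 = 0.07146 h⁻¹
t = ln(C₀ / C) / k = ln(12.50 / 6.06) / 0.07146
  = ln(2.063) / 0.07146 = 0.7242 / 0.07146 = 10.13 h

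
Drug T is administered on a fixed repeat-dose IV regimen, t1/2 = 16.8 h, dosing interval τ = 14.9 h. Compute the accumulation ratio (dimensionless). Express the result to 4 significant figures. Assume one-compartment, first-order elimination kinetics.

2.178

k = ln2 / t½ = 0.693147 / 16.8 = 0.04126 h⁻¹
e^(−kτ) = e^(−0.04126 × 14.9) = 0.5408
Accumulation ratio R = 1 / (1 − e^(−kτ)) = 1 / (1 − 0.5408) = 2.178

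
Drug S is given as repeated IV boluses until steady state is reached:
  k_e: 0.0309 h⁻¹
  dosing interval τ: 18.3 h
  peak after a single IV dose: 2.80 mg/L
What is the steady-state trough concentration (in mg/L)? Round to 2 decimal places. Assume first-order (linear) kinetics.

e^(−kτ) = e^(−0.03090 × 18.3) = 0.5681
Accumulation ratio R = 1 / (1 − e^(−kτ)) = 1 / (1 − 0.5681) = 2.315
Steady-state trough = C₀ × R × e^(−kτ) = 2.80 × 2.315 × 0.5681 = 3.682 mg/L

3.68 mg/L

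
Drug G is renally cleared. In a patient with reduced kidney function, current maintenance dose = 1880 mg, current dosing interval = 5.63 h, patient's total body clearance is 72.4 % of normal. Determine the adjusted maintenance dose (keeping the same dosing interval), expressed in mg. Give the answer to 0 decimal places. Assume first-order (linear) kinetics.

To keep the same average steady-state level, dosing rate must scale with clearance.
CL ratio = 72.4 / 100 = 0.7240
New dose (same interval) = 1880 × 0.7240 = 1361 mg

1361 mg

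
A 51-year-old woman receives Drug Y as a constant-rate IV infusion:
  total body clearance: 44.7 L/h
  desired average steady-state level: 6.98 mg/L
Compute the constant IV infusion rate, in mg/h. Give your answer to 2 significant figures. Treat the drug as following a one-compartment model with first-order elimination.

At steady state, infusion rate R₀ = Css × CL = 6.98 × 44.70 = 312.0 mg/h

310 mg/h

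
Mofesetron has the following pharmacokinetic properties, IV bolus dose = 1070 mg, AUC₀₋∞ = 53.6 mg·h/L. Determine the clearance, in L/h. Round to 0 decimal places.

20 L/h

CL = Dose / AUC = 1070 / 53.6 = 19.96 L/h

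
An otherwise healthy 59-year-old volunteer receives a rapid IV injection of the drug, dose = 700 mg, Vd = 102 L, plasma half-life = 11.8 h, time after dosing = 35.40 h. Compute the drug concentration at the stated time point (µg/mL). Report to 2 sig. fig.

0.86 µg/mL

C₀ = Dose / Vd = 700.0 / 102 = 6.863 mg/L
k = ln2 / t½ = 0.693147 / 11.8 = 0.05874 h⁻¹
t / t½ = 35.40 / 11.8 = 3 half-lives
C = C₀ × (1/2)^3 = 6.863 × 0.1250 = 0.8579 mg/L
(0.8579 mg/L = 0.8579 µg/mL)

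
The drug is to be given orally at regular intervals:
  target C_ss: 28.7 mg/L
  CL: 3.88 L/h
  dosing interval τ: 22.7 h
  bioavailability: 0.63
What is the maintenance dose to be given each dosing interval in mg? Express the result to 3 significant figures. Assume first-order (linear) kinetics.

At steady state, F × (Dose/τ) = Css × CL.
Dose = Css × CL × τ / F = 28.7 × 3.880 × 22.7 / 0.63 = 4012 mg

4010 mg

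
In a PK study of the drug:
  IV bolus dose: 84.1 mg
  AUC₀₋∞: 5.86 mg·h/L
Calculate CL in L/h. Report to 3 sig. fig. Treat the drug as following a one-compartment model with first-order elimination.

CL = Dose / AUC = 84.1 / 5.86 = 14.35 L/h

14.4 L/h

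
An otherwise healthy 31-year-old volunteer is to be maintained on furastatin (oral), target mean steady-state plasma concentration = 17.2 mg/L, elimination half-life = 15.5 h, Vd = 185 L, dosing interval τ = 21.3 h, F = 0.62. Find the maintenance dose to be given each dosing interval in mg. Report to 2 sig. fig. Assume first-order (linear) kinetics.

k = ln2 / t½ = 0.693147 / 15.5 = 0.04472 h⁻¹
CL = k × Vd = 0.04472 × 185 = 8.273 L/h
At steady state, F × (Dose/τ) = Css × CL.
Dose = Css × CL × τ / F = 17.2 × 8.273 × 21.3 / 0.62 = 4889 mg

4900 mg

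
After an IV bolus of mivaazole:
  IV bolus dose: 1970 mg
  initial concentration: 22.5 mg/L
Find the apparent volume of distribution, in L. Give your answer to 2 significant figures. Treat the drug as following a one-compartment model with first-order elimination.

88 L

Vd = Dose / C₀ = 1970 / 22.5 = 87.56 L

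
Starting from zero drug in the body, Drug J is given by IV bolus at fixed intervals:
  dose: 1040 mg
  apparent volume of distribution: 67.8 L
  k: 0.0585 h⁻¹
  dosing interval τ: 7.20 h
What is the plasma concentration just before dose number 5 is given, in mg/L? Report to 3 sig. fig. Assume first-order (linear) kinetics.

C₀ per dose = Dose / Vd = 1040 / 67.8 = 15.34 mg/L
Fraction remaining after one interval: r = e^(−kτ) = e^(−0.05850 × 7.20) = 0.6563
Before dose 5, 4 doses have been given (aged 1τ, 2τ, 3τ, 4τ).
C_trough = C₀ × (r + r² + … + r^4) = C₀ × r(1−r^4)/(1−r)
        = 15.34 × 0.6563 × (1 − 0.1855) / (1 − 0.6563) = 23.86 mg/L

23.9 mg/L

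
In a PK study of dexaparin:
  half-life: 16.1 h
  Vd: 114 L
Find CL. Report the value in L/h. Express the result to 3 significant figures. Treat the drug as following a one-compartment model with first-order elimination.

4.91 L/h

k = ln2 / t½ = 0.693147 / 16.1 = 0.04305 h⁻¹
CL = k × Vd = 0.04305 × 114 = 4.908 L/h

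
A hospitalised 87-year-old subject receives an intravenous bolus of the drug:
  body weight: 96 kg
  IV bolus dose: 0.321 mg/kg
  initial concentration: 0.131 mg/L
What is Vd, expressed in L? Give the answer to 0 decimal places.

Dose = 0.321 × 96 = 30.82 mg
Vd = Dose / C₀ = 30.82 / 0.131 = 235.3 L

235 L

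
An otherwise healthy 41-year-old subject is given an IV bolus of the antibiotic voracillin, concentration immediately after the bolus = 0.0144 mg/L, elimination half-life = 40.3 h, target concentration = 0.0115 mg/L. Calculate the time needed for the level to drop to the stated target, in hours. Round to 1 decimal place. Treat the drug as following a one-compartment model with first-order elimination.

13.1 h

k = ln2 / t½ = 0.693147 / 40.3 = 0.01720 h⁻¹
t = ln(C₀ / C) / k = ln(0.01440 / 0.0115) / 0.01720
  = ln(1.252) / 0.01720 = 0.2247 / 0.01720 = 13.06 h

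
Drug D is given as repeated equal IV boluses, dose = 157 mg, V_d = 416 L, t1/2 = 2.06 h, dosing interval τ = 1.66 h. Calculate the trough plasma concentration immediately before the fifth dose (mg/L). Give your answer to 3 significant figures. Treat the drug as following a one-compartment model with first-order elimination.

C₀ per dose = Dose / Vd = 157 / 416 = 0.3774 mg/L
k = ln2 / t½ = 0.693147 / 2.06 = 0.3365 h⁻¹
Fraction remaining after one interval: r = e^(−kτ) = e^(−0.3365 × 1.66) = 0.5720
Before dose 5, 4 doses have been given (aged 1τ, 2τ, 3τ, 4τ).
C_trough = C₀ × (r + r² + … + r^4) = C₀ × r(1−r^4)/(1−r)
        = 0.3774 × 0.5720 × (1 − 0.1070) / (1 − 0.5720) = 0.4504 mg/L

0.450 mg/L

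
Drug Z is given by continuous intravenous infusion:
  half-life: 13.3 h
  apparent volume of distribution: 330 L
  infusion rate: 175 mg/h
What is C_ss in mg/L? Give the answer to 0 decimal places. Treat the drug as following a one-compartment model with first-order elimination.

k = ln2 / t½ = 0.693147 / 13.3 = 0.05212 h⁻¹
CL = k × Vd = 0.05212 × 330 = 17.20 L/h
At steady state Css = R₀ / CL = 175 / 17.20 = 10.17 mg/L

10 mg/L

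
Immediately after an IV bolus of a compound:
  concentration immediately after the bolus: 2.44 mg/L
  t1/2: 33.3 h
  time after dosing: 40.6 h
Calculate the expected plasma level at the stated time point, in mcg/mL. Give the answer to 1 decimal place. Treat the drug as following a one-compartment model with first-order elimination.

1.0 mcg/mL

k = ln2 / t½ = 0.693147 / 33.3 = 0.02082 h⁻¹
C = C₀ · e^(−k·t) = 2.440 × e^(−0.02082 × 40.6)
  = 2.440 × 0.4294 = 1.048 mg/L
(1.048 mg/L = 1.048 mcg/mL)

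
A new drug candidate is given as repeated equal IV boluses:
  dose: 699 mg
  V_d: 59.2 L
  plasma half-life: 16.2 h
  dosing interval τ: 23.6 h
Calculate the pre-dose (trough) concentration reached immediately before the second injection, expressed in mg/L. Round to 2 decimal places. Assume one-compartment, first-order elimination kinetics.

4.30 mg/L

C₀ per dose = Dose / Vd = 699 / 59.2 = 11.81 mg/L
k = ln2 / t½ = 0.693147 / 16.2 = 0.04279 h⁻¹
Fraction remaining after one interval: r = e^(−kτ) = e^(−0.04279 × 23.6) = 0.3643
Before dose 2, 1 dose has been given (aged 1τ).
C_trough = C₀ × r = 11.81 × 0.3643 = 4.302 mg/L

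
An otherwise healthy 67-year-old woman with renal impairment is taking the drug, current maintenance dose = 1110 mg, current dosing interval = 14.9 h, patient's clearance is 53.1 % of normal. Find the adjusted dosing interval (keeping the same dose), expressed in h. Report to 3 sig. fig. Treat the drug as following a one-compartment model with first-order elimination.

28.1 h

To keep the same average steady-state level, dosing rate must scale with clearance.
CL ratio = 53.1 / 100 = 0.5310
New interval (same dose) = 14.9 / 0.5310 = 28.06 h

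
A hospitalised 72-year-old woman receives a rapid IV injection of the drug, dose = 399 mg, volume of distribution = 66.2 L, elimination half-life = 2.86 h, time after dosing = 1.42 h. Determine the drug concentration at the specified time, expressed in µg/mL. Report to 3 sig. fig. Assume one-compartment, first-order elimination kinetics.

4.27 µg/mL

C₀ = Dose / Vd = 399.0 / 66.2 = 6.027 mg/L
k = ln2 / t½ = 0.693147 / 2.86 = 0.2424 h⁻¹
C = C₀ · e^(−k·t) = 6.027 × e^(−0.2424 × 1.42)
  = 6.027 × 0.7088 = 4.272 mg/L
(4.272 mg/L = 4.272 µg/mL)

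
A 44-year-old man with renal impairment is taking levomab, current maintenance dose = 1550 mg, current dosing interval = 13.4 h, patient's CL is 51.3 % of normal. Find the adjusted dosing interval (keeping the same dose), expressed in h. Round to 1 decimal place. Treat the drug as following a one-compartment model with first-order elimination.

26.1 h

To keep the same average steady-state level, dosing rate must scale with clearance.
CL ratio = 51.3 / 100 = 0.5130
New interval (same dose) = 13.4 / 0.5130 = 26.12 h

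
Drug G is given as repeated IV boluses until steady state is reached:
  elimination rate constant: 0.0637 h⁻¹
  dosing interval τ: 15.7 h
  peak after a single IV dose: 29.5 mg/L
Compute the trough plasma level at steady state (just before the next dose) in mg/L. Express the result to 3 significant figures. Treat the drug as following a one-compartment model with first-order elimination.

17.2 mg/L

e^(−kτ) = e^(−0.06370 × 15.7) = 0.3678
Accumulation ratio R = 1 / (1 − e^(−kτ)) = 1 / (1 − 0.3678) = 1.582
Steady-state trough = C₀ × R × e^(−kτ) = 29.5 × 1.582 × 0.3678 = 17.16 mg/L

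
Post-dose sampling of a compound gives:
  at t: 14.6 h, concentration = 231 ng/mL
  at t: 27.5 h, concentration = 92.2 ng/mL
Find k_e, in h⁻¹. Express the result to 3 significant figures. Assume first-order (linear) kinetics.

k = ln(C₁/C₂) / (t₂ − t₁) = ln(231/92.2) / (27.5 − 14.6)
  = 0.9185 / 12.90 = 0.07120 h⁻¹

0.0712 h⁻¹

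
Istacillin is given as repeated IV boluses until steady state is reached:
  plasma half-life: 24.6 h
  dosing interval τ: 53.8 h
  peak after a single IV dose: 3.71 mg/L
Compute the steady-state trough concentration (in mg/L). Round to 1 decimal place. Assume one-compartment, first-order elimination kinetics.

1.0 mg/L

k = ln2 / t½ = 0.693147 / 24.6 = 0.02818 h⁻¹
e^(−kτ) = e^(−0.02818 × 53.8) = 0.2196
Accumulation ratio R = 1 / (1 − e^(−kτ)) = 1 / (1 − 0.2196) = 1.281
Steady-state trough = C₀ × R × e^(−kτ) = 3.71 × 1.281 × 0.2196 = 1.044 mg/L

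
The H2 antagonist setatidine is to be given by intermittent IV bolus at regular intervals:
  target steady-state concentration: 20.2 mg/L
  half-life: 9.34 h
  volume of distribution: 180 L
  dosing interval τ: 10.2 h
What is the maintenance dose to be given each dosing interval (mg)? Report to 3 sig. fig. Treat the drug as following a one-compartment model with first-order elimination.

k = ln2 / t½ = 0.693147 / 9.34 = 0.07421 h⁻¹
CL = k × Vd = 0.07421 × 180 = 13.36 L/h
At steady state, Dose/τ = Css × CL.
Dose = Css × CL × τ = 20.2 × 13.36 × 10.2 = 2753 mg

2750 mg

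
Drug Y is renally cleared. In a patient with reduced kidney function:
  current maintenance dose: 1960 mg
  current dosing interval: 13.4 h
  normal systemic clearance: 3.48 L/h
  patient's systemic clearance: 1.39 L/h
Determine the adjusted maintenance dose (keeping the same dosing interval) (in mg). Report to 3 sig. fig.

783 mg

To keep the same average steady-state level, dosing rate must scale with clearance.
CL ratio = 1.39 / 3.48 = 0.3994
New dose (same interval) = 1960 × 0.3994 = 782.8 mg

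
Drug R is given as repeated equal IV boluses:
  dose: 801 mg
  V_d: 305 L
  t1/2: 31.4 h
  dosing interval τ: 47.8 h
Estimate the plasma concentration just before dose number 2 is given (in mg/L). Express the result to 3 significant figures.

C₀ per dose = Dose / Vd = 801 / 305 = 2.626 mg/L
k = ln2 / t½ = 0.693147 / 31.4 = 0.02207 h⁻¹
Fraction remaining after one interval: r = e^(−kτ) = e^(−0.02207 × 47.8) = 0.3482
Before dose 2, 1 dose has been given (aged 1τ).
C_trough = C₀ × r = 2.626 × 0.3482 = 0.9144 mg/L

0.914 mg/L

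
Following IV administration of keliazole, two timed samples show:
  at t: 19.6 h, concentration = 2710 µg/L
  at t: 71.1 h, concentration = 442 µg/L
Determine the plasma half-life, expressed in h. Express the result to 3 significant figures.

k = ln(C₁/C₂) / (t₂ − t₁) = ln(2710/442) / (71.1 − 19.6)
  = 1.813 / 51.50 = 0.03520 h⁻¹
t½ = ln2 / k = 0.693147 / 0.03520 = 19.69 h

19.7 h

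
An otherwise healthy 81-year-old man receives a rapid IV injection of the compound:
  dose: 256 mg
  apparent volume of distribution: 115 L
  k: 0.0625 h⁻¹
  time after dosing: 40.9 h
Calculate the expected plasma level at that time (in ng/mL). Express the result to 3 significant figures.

C₀ = Dose / Vd = 256.0 / 115 = 2.226 mg/L
C = C₀ · e^(−k·t) = 2.226 × e^(−0.06250 × 40.9)
  = 2.226 × 0.07760 = 0.1727 mg/L
Convert: 0.1727 mg/L × 1000 = 172.7 ng/mL

173 ng/mL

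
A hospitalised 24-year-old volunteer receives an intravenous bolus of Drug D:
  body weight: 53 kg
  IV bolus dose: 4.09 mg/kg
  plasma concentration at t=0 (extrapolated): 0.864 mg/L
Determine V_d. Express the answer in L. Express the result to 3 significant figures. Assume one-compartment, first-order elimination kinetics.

Dose = 4.09 × 53 = 216.8 mg
Vd = Dose / C₀ = 216.8 / 0.864 = 250.9 L

251 L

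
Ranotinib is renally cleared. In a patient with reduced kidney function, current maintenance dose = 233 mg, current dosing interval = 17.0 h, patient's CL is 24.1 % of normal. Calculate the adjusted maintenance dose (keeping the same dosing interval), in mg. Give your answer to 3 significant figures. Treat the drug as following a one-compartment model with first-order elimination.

56.2 mg

To keep the same average steady-state level, dosing rate must scale with clearance.
CL ratio = 24.1 / 100 = 0.2410
New dose (same interval) = 233 × 0.2410 = 56.15 mg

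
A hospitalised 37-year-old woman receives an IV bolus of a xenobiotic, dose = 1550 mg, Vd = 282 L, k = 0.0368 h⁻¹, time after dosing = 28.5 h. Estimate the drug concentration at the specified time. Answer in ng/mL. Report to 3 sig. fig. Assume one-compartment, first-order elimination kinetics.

1930 ng/mL

C₀ = Dose / Vd = 1550 / 282 = 5.496 mg/L
C = C₀ · e^(−k·t) = 5.496 × e^(−0.03680 × 28.5)
  = 5.496 × 0.3504 = 1.926 mg/L
Convert: 1.926 mg/L × 1000 = 1926 ng/mL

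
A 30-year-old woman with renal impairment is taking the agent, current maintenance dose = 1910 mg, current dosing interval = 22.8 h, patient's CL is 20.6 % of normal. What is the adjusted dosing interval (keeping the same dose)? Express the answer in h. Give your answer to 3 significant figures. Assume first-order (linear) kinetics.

To keep the same average steady-state level, dosing rate must scale with clearance.
CL ratio = 20.6 / 100 = 0.2060
New interval (same dose) = 22.8 / 0.2060 = 110.7 h

111 h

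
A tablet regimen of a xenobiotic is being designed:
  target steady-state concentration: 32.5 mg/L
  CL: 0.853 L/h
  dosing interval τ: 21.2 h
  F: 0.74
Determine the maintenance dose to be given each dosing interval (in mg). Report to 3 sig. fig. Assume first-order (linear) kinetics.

794 mg

At steady state, F × (Dose/τ) = Css × CL.
Dose = Css × CL × τ / F = 32.5 × 0.8530 × 21.2 / 0.74 = 794.2 mg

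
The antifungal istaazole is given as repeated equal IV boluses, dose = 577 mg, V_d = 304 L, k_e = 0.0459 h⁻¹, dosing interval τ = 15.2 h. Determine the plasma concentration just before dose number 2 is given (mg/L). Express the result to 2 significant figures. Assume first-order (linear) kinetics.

0.94 mg/L

C₀ per dose = Dose / Vd = 577 / 304 = 1.898 mg/L
Fraction remaining after one interval: r = e^(−kτ) = e^(−0.04590 × 15.2) = 0.4977
Before dose 2, 1 dose has been given (aged 1τ).
C_trough = C₀ × r = 1.898 × 0.4977 = 0.9446 mg/L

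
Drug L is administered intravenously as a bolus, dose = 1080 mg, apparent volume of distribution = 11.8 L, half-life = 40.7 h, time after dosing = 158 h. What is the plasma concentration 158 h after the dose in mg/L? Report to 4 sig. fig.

6.208 mg/L

C₀ = Dose / Vd = 1080 / 11.8 = 91.53 mg/L
k = ln2 / t½ = 0.693147 / 40.7 = 0.01703 h⁻¹
C = C₀ · e^(−k·t) = 91.53 × e^(−0.01703 × 158)
  = 91.53 × 0.06783 = 6.208 mg/L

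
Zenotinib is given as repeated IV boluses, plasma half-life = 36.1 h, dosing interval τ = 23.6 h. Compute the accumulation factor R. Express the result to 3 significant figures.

k = ln2 / t½ = 0.693147 / 36.1 = 0.01920 h⁻¹
e^(−kτ) = e^(−0.01920 × 23.6) = 0.6356
Accumulation ratio R = 1 / (1 − e^(−kτ)) = 1 / (1 − 0.6356) = 2.744

2.74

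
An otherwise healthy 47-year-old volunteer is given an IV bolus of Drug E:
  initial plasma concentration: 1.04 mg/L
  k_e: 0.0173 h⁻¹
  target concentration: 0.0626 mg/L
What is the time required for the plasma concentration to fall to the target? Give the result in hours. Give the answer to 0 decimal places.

162 h

t = ln(C₀ / C) / k = ln(1.040 / 0.0626) / 0.01730
  = ln(16.61) / 0.01730 = 2.810 / 0.01730 = 162.4 h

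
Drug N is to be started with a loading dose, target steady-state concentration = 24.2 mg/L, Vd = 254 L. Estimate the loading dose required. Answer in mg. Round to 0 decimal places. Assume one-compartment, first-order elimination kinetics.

LD = Css × Vd = 24.2 × 254 = 6147 mg

6147 mg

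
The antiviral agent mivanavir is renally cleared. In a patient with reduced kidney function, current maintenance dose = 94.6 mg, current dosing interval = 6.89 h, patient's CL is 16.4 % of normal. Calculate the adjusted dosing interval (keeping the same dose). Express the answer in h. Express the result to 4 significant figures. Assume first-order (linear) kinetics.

42.01 h

To keep the same average steady-state level, dosing rate must scale with clearance.
CL ratio = 16.4 / 100 = 0.1640
New interval (same dose) = 6.89 / 0.1640 = 42.01 h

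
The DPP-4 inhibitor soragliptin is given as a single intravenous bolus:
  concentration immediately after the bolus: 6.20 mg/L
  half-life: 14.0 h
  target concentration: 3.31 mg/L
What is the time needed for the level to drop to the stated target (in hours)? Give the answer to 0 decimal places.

13 h

k = ln2 / t½ = 0.693147 / 14.0 = 0.04951 h⁻¹
t = ln(C₀ / C) / k = ln(6.200 / 3.31) / 0.04951
  = ln(1.873) / 0.04951 = 0.6275 / 0.04951 = 12.67 h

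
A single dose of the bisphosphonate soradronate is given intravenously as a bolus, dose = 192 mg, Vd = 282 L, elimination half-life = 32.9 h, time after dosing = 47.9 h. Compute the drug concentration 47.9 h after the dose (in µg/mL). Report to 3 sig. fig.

C₀ = Dose / Vd = 192.0 / 282 = 0.6809 mg/L
k = ln2 / t½ = 0.693147 / 32.9 = 0.02107 h⁻¹
C = C₀ · e^(−k·t) = 0.6809 × e^(−0.02107 × 47.9)
  = 0.6809 × 0.3645 = 0.2482 mg/L
(0.2482 mg/L = 0.2482 µg/mL)

0.248 µg/mL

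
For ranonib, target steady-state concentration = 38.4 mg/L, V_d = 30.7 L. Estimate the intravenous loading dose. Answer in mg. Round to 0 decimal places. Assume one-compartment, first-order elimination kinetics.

LD = Css × Vd = 38.4 × 30.7 = 1179 mg

1179 mg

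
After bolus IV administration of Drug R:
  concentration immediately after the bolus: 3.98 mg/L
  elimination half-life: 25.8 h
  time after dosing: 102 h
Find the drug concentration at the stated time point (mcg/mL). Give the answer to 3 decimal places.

0.257 mcg/mL

k = ln2 / t½ = 0.693147 / 25.8 = 0.02687 h⁻¹
C = C₀ · e^(−k·t) = 3.980 × e^(−0.02687 × 102)
  = 3.980 × 0.06452 = 0.2568 mg/L
(0.2568 mg/L = 0.2568 mcg/mL)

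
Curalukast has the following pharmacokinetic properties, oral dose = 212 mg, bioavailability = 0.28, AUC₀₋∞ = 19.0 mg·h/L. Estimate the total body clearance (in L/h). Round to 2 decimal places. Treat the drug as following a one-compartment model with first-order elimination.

3.12 L/h

CL = F·Dose / AUC = 0.28 × 212 / 19.0 = 3.124 L/h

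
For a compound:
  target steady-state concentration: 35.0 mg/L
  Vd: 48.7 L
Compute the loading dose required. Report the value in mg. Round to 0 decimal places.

1705 mg

LD = Css × Vd = 35.0 × 48.7 = 1705 mg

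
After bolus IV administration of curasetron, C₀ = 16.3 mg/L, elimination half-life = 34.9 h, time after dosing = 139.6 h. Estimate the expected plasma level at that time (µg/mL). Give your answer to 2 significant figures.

k = ln2 / t½ = 0.693147 / 34.9 = 0.01986 h⁻¹
t / t½ = 139.6 / 34.9 = 4 half-lives
C = C₀ × (1/2)^4 = 16.30 × 0.06250 = 1.019 mg/L
(1.019 mg/L = 1.019 µg/mL)

1.0 µg/mL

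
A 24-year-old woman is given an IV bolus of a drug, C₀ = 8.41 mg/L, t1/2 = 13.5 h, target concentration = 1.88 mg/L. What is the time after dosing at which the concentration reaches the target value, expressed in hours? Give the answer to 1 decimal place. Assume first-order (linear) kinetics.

k = ln2 / t½ = 0.693147 / 13.5 = 0.05134 h⁻¹
t = ln(C₀ / C) / k = ln(8.410 / 1.88) / 0.05134
  = ln(4.473) / 0.05134 = 1.498 / 0.05134 = 29.18 h

29.2 h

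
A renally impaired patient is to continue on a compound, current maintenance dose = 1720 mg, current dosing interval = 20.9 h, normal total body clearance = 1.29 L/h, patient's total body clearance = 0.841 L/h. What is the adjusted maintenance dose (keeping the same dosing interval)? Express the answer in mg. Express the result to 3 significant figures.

To keep the same average steady-state level, dosing rate must scale with clearance.
CL ratio = 0.841 / 1.29 = 0.6519
New dose (same interval) = 1720 × 0.6519 = 1121 mg

1120 mg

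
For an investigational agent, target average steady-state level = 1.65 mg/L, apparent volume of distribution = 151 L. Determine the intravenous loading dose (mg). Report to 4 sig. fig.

LD = Css × Vd = 1.65 × 151 = 249.2 mg

249.2 mg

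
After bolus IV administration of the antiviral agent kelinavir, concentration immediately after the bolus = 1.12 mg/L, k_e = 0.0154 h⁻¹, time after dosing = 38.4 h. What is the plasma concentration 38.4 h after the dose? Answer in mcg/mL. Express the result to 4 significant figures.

C = C₀ · e^(−k·t) = 1.120 × e^(−0.01540 × 38.4)
  = 1.120 × 0.5536 = 0.6200 mg/L
(0.6200 mg/L = 0.6200 mcg/mL)

0.6200 mcg/mL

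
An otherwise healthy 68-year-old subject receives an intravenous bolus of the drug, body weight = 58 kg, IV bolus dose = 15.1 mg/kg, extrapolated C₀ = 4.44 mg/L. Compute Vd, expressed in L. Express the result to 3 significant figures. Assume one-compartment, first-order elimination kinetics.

Dose = 15.1 × 58 = 875.8 mg
Vd = Dose / C₀ = 875.8 / 4.44 = 197.3 L

197 L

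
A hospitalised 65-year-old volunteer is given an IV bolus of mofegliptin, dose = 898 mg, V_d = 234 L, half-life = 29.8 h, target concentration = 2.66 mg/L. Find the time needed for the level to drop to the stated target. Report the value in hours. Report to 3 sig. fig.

C₀ = Dose / Vd = 898.0 / 234 = 3.838 mg/L
k = ln2 / t½ = 0.693147 / 29.8 = 0.02326 h⁻¹
t = ln(C₀ / C) / k = ln(3.838 / 2.66) / 0.02326
  = ln(1.443) / 0.02326 = 0.3667 / 0.02326 = 15.77 h

15.8 h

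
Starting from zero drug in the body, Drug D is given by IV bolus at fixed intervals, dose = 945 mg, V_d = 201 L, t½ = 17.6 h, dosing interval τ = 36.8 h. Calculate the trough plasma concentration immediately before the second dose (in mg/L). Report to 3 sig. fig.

1.10 mg/L

C₀ per dose = Dose / Vd = 945 / 201 = 4.701 mg/L
k = ln2 / t½ = 0.693147 / 17.6 = 0.03938 h⁻¹
Fraction remaining after one interval: r = e^(−kτ) = e^(−0.03938 × 36.8) = 0.2348
Before dose 2, 1 dose has been given (aged 1τ).
C_trough = C₀ × r = 4.701 × 0.2348 = 1.104 mg/L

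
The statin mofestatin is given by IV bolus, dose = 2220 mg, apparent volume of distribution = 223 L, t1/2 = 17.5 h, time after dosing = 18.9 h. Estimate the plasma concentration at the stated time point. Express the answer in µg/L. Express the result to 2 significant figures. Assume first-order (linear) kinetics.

4700 µg/L

C₀ = Dose / Vd = 2220 / 223 = 9.955 mg/L
k = ln2 / t½ = 0.693147 / 17.5 = 0.03961 h⁻¹
C = C₀ · e^(−k·t) = 9.955 × e^(−0.03961 × 18.9)
  = 9.955 × 0.4730 = 4.709 mg/L
Convert: 4.709 mg/L × 1000 = 4709 µg/L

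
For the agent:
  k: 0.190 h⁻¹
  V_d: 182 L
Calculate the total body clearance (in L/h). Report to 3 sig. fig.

34.6 L/h

CL = k × Vd = 0.190 × 182 = 34.58 L/h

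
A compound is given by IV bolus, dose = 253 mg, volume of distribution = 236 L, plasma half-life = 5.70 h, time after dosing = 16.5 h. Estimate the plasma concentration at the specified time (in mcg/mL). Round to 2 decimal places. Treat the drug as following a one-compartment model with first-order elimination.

0.14 mcg/mL

C₀ = Dose / Vd = 253.0 / 236 = 1.072 mg/L
k = ln2 / t½ = 0.693147 / 5.70 = 0.1216 h⁻¹
C = C₀ · e^(−k·t) = 1.072 × e^(−0.1216 × 16.5)
  = 1.072 × 0.1345 = 0.1442 mg/L
(0.1442 mg/L = 0.1442 mcg/mL)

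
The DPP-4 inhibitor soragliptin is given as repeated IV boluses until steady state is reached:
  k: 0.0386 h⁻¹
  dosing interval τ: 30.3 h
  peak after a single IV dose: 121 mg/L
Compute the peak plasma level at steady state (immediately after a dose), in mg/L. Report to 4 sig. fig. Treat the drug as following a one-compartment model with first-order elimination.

e^(−kτ) = e^(−0.03860 × 30.3) = 0.3105
Accumulation ratio R = 1 / (1 − e^(−kτ)) = 1 / (1 − 0.3105) = 1.450
Steady-state peak = C₀ × R = 121 × 1.450 = 175.5 mg/L

175.5 mg/L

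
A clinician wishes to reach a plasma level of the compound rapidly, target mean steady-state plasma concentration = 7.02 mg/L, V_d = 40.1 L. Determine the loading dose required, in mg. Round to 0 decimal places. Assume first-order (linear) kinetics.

LD = Css × Vd = 7.02 × 40.1 = 281.5 mg

282 mg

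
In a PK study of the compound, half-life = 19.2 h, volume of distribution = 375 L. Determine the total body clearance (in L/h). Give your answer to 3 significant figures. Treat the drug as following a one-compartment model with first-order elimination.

13.5 L/h

k = ln2 / t½ = 0.693147 / 19.2 = 0.03610 h⁻¹
CL = k × Vd = 0.03610 × 375 = 13.54 L/h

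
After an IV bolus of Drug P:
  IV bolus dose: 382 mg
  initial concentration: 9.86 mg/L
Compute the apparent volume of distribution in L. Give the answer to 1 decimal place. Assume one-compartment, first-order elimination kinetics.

38.7 L

Vd = Dose / C₀ = 382.0 / 9.86 = 38.74 L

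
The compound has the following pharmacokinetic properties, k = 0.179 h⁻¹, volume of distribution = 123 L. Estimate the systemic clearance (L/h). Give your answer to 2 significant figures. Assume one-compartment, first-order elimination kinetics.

22 L/h

CL = k × Vd = 0.179 × 123 = 22.02 L/h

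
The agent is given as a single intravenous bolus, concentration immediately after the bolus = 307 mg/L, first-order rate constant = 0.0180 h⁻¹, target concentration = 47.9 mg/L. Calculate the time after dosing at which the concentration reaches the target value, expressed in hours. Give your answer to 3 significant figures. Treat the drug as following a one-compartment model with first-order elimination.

103 h

t = ln(C₀ / C) / k = ln(307.0 / 47.9) / 0.01800
  = ln(6.409) / 0.01800 = 1.858 / 0.01800 = 103.2 h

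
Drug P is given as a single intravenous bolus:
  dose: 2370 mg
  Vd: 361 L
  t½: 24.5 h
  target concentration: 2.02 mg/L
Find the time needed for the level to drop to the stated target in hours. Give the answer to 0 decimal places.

42 h

C₀ = Dose / Vd = 2370 / 361 = 6.565 mg/L
k = ln2 / t½ = 0.693147 / 24.5 = 0.02829 h⁻¹
t = ln(C₀ / C) / k = ln(6.565 / 2.02) / 0.02829
  = ln(3.250) / 0.02829 = 1.179 / 0.02829 = 41.68 h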